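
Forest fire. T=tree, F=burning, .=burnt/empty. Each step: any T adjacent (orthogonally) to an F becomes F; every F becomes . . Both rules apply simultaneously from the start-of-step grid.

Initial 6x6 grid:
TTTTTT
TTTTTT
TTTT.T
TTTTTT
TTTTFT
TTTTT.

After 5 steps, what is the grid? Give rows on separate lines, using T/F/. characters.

Step 1: 4 trees catch fire, 1 burn out
  TTTTTT
  TTTTTT
  TTTT.T
  TTTTFT
  TTTF.F
  TTTTF.
Step 2: 4 trees catch fire, 4 burn out
  TTTTTT
  TTTTTT
  TTTT.T
  TTTF.F
  TTF...
  TTTF..
Step 3: 5 trees catch fire, 4 burn out
  TTTTTT
  TTTTTT
  TTTF.F
  TTF...
  TF....
  TTF...
Step 4: 6 trees catch fire, 5 burn out
  TTTTTT
  TTTFTF
  TTF...
  TF....
  F.....
  TF....
Step 5: 7 trees catch fire, 6 burn out
  TTTFTF
  TTF.F.
  TF....
  F.....
  ......
  F.....

TTTFTF
TTF.F.
TF....
F.....
......
F.....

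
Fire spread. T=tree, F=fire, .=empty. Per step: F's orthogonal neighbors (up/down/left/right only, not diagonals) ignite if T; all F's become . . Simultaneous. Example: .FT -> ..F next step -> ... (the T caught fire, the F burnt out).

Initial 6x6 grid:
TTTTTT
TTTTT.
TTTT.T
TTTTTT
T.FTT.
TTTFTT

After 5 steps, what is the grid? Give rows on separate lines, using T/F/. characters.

Step 1: 4 trees catch fire, 2 burn out
  TTTTTT
  TTTTT.
  TTTT.T
  TTFTTT
  T..FT.
  TTF.FT
Step 2: 6 trees catch fire, 4 burn out
  TTTTTT
  TTTTT.
  TTFT.T
  TF.FTT
  T...F.
  TF...F
Step 3: 6 trees catch fire, 6 burn out
  TTTTTT
  TTFTT.
  TF.F.T
  F...FT
  T.....
  F.....
Step 4: 6 trees catch fire, 6 burn out
  TTFTTT
  TF.FT.
  F....T
  .....F
  F.....
  ......
Step 5: 5 trees catch fire, 6 burn out
  TF.FTT
  F...F.
  .....F
  ......
  ......
  ......

TF.FTT
F...F.
.....F
......
......
......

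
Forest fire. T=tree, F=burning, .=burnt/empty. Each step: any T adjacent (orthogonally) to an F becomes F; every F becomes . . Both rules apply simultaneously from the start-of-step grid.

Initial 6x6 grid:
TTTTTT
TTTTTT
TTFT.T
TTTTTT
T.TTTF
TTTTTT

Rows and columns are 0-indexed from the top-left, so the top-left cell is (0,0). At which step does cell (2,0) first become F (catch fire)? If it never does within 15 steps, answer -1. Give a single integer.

Step 1: cell (2,0)='T' (+7 fires, +2 burnt)
Step 2: cell (2,0)='F' (+11 fires, +7 burnt)
  -> target ignites at step 2
Step 3: cell (2,0)='.' (+8 fires, +11 burnt)
Step 4: cell (2,0)='.' (+5 fires, +8 burnt)
Step 5: cell (2,0)='.' (+1 fires, +5 burnt)
Step 6: cell (2,0)='.' (+0 fires, +1 burnt)
  fire out at step 6

2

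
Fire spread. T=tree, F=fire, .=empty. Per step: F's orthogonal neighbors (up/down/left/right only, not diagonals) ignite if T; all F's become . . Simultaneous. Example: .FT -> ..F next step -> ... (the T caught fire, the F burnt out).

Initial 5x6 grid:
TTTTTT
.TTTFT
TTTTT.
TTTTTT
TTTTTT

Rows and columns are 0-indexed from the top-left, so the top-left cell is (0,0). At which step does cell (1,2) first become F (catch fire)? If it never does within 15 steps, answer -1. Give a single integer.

Step 1: cell (1,2)='T' (+4 fires, +1 burnt)
Step 2: cell (1,2)='F' (+5 fires, +4 burnt)
  -> target ignites at step 2
Step 3: cell (1,2)='.' (+6 fires, +5 burnt)
Step 4: cell (1,2)='.' (+5 fires, +6 burnt)
Step 5: cell (1,2)='.' (+4 fires, +5 burnt)
Step 6: cell (1,2)='.' (+2 fires, +4 burnt)
Step 7: cell (1,2)='.' (+1 fires, +2 burnt)
Step 8: cell (1,2)='.' (+0 fires, +1 burnt)
  fire out at step 8

2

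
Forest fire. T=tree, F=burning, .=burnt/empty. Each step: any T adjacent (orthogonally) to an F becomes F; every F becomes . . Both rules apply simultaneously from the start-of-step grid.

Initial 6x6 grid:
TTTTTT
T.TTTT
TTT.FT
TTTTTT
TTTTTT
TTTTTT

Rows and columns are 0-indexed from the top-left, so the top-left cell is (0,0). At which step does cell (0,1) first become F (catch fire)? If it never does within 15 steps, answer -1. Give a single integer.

Step 1: cell (0,1)='T' (+3 fires, +1 burnt)
Step 2: cell (0,1)='T' (+6 fires, +3 burnt)
Step 3: cell (0,1)='T' (+7 fires, +6 burnt)
Step 4: cell (0,1)='T' (+6 fires, +7 burnt)
Step 5: cell (0,1)='F' (+5 fires, +6 burnt)
  -> target ignites at step 5
Step 6: cell (0,1)='.' (+4 fires, +5 burnt)
Step 7: cell (0,1)='.' (+2 fires, +4 burnt)
Step 8: cell (0,1)='.' (+0 fires, +2 burnt)
  fire out at step 8

5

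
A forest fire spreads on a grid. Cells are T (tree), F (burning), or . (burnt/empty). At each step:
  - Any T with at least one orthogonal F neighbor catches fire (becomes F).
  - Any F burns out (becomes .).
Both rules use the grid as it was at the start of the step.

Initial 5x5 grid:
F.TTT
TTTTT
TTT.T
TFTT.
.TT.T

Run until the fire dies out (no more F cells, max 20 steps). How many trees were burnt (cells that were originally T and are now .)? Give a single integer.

Answer: 17

Derivation:
Step 1: +5 fires, +2 burnt (F count now 5)
Step 2: +5 fires, +5 burnt (F count now 5)
Step 3: +1 fires, +5 burnt (F count now 1)
Step 4: +2 fires, +1 burnt (F count now 2)
Step 5: +2 fires, +2 burnt (F count now 2)
Step 6: +2 fires, +2 burnt (F count now 2)
Step 7: +0 fires, +2 burnt (F count now 0)
Fire out after step 7
Initially T: 18, now '.': 24
Total burnt (originally-T cells now '.'): 17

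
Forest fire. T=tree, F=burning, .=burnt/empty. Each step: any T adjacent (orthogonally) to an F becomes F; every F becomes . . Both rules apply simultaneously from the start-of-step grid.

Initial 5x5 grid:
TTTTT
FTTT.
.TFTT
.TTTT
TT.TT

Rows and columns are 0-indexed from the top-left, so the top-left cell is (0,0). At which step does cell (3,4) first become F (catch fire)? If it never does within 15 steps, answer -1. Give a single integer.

Step 1: cell (3,4)='T' (+6 fires, +2 burnt)
Step 2: cell (3,4)='T' (+6 fires, +6 burnt)
Step 3: cell (3,4)='F' (+4 fires, +6 burnt)
  -> target ignites at step 3
Step 4: cell (3,4)='.' (+3 fires, +4 burnt)
Step 5: cell (3,4)='.' (+0 fires, +3 burnt)
  fire out at step 5

3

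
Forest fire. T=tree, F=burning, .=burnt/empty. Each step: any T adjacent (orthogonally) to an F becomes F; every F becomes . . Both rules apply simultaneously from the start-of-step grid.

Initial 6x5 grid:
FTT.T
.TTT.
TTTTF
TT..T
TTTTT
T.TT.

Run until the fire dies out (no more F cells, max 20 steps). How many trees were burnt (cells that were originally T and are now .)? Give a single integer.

Answer: 20

Derivation:
Step 1: +3 fires, +2 burnt (F count now 3)
Step 2: +5 fires, +3 burnt (F count now 5)
Step 3: +3 fires, +5 burnt (F count now 3)
Step 4: +4 fires, +3 burnt (F count now 4)
Step 5: +3 fires, +4 burnt (F count now 3)
Step 6: +1 fires, +3 burnt (F count now 1)
Step 7: +1 fires, +1 burnt (F count now 1)
Step 8: +0 fires, +1 burnt (F count now 0)
Fire out after step 8
Initially T: 21, now '.': 29
Total burnt (originally-T cells now '.'): 20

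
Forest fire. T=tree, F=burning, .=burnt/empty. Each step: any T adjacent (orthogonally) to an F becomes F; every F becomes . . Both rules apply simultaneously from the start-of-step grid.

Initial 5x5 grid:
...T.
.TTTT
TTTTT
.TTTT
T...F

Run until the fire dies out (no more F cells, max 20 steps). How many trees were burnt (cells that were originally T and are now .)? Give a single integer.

Step 1: +1 fires, +1 burnt (F count now 1)
Step 2: +2 fires, +1 burnt (F count now 2)
Step 3: +3 fires, +2 burnt (F count now 3)
Step 4: +3 fires, +3 burnt (F count now 3)
Step 5: +3 fires, +3 burnt (F count now 3)
Step 6: +2 fires, +3 burnt (F count now 2)
Step 7: +0 fires, +2 burnt (F count now 0)
Fire out after step 7
Initially T: 15, now '.': 24
Total burnt (originally-T cells now '.'): 14

Answer: 14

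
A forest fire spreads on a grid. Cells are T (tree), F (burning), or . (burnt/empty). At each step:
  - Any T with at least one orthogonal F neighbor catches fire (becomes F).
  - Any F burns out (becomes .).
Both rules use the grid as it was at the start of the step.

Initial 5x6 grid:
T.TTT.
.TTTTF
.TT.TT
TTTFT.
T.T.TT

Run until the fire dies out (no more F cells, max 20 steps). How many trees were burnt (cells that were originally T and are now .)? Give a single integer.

Step 1: +4 fires, +2 burnt (F count now 4)
Step 2: +7 fires, +4 burnt (F count now 7)
Step 3: +5 fires, +7 burnt (F count now 5)
Step 4: +3 fires, +5 burnt (F count now 3)
Step 5: +0 fires, +3 burnt (F count now 0)
Fire out after step 5
Initially T: 20, now '.': 29
Total burnt (originally-T cells now '.'): 19

Answer: 19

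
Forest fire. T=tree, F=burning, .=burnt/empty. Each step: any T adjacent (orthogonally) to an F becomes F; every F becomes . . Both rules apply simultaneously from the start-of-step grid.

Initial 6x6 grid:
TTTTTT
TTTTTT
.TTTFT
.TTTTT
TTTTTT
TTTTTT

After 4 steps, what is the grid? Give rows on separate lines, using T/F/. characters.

Step 1: 4 trees catch fire, 1 burn out
  TTTTTT
  TTTTFT
  .TTF.F
  .TTTFT
  TTTTTT
  TTTTTT
Step 2: 7 trees catch fire, 4 burn out
  TTTTFT
  TTTF.F
  .TF...
  .TTF.F
  TTTTFT
  TTTTTT
Step 3: 8 trees catch fire, 7 burn out
  TTTF.F
  TTF...
  .F....
  .TF...
  TTTF.F
  TTTTFT
Step 4: 6 trees catch fire, 8 burn out
  TTF...
  TF....
  ......
  .F....
  TTF...
  TTTF.F

TTF...
TF....
......
.F....
TTF...
TTTF.F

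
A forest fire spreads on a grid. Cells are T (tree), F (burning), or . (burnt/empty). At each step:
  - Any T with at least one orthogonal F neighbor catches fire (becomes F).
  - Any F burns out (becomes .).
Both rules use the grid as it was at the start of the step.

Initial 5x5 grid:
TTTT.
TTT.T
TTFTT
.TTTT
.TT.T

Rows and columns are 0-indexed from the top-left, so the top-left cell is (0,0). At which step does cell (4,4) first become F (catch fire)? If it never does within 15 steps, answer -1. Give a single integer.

Step 1: cell (4,4)='T' (+4 fires, +1 burnt)
Step 2: cell (4,4)='T' (+7 fires, +4 burnt)
Step 3: cell (4,4)='T' (+6 fires, +7 burnt)
Step 4: cell (4,4)='F' (+2 fires, +6 burnt)
  -> target ignites at step 4
Step 5: cell (4,4)='.' (+0 fires, +2 burnt)
  fire out at step 5

4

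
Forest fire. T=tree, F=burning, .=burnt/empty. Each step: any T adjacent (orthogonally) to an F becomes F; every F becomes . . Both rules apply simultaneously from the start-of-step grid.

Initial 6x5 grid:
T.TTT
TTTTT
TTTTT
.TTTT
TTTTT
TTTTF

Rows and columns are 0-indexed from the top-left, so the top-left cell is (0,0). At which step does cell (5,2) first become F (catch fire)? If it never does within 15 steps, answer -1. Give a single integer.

Step 1: cell (5,2)='T' (+2 fires, +1 burnt)
Step 2: cell (5,2)='F' (+3 fires, +2 burnt)
  -> target ignites at step 2
Step 3: cell (5,2)='.' (+4 fires, +3 burnt)
Step 4: cell (5,2)='.' (+5 fires, +4 burnt)
Step 5: cell (5,2)='.' (+5 fires, +5 burnt)
Step 6: cell (5,2)='.' (+3 fires, +5 burnt)
Step 7: cell (5,2)='.' (+3 fires, +3 burnt)
Step 8: cell (5,2)='.' (+1 fires, +3 burnt)
Step 9: cell (5,2)='.' (+1 fires, +1 burnt)
Step 10: cell (5,2)='.' (+0 fires, +1 burnt)
  fire out at step 10

2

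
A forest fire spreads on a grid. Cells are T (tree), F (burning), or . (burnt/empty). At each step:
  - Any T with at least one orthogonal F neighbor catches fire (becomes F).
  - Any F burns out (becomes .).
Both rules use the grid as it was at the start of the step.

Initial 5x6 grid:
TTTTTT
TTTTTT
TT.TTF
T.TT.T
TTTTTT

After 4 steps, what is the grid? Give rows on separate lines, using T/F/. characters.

Step 1: 3 trees catch fire, 1 burn out
  TTTTTT
  TTTTTF
  TT.TF.
  T.TT.F
  TTTTTT
Step 2: 4 trees catch fire, 3 burn out
  TTTTTF
  TTTTF.
  TT.F..
  T.TT..
  TTTTTF
Step 3: 4 trees catch fire, 4 burn out
  TTTTF.
  TTTF..
  TT....
  T.TF..
  TTTTF.
Step 4: 4 trees catch fire, 4 burn out
  TTTF..
  TTF...
  TT....
  T.F...
  TTTF..

TTTF..
TTF...
TT....
T.F...
TTTF..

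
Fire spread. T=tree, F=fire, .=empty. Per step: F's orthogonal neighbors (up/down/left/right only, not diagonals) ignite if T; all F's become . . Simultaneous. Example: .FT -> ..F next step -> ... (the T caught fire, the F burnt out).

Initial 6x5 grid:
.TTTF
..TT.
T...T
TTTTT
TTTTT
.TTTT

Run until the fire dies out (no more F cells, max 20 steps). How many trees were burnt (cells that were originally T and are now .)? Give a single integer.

Answer: 5

Derivation:
Step 1: +1 fires, +1 burnt (F count now 1)
Step 2: +2 fires, +1 burnt (F count now 2)
Step 3: +2 fires, +2 burnt (F count now 2)
Step 4: +0 fires, +2 burnt (F count now 0)
Fire out after step 4
Initially T: 21, now '.': 14
Total burnt (originally-T cells now '.'): 5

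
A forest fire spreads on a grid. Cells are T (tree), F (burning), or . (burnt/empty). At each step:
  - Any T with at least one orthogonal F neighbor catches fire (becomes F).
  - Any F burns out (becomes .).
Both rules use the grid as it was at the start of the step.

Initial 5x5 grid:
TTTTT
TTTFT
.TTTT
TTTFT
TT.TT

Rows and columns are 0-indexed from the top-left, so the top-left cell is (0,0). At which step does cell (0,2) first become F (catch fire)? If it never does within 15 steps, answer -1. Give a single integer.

Step 1: cell (0,2)='T' (+7 fires, +2 burnt)
Step 2: cell (0,2)='F' (+7 fires, +7 burnt)
  -> target ignites at step 2
Step 3: cell (0,2)='.' (+5 fires, +7 burnt)
Step 4: cell (0,2)='.' (+2 fires, +5 burnt)
Step 5: cell (0,2)='.' (+0 fires, +2 burnt)
  fire out at step 5

2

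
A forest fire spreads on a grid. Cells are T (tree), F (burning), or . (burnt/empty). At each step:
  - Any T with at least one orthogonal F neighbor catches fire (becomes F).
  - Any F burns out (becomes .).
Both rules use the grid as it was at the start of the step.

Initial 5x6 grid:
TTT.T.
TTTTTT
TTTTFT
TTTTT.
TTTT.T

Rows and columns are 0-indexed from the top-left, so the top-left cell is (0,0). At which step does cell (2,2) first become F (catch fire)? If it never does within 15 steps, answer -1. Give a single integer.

Step 1: cell (2,2)='T' (+4 fires, +1 burnt)
Step 2: cell (2,2)='F' (+5 fires, +4 burnt)
  -> target ignites at step 2
Step 3: cell (2,2)='.' (+4 fires, +5 burnt)
Step 4: cell (2,2)='.' (+5 fires, +4 burnt)
Step 5: cell (2,2)='.' (+4 fires, +5 burnt)
Step 6: cell (2,2)='.' (+2 fires, +4 burnt)
Step 7: cell (2,2)='.' (+0 fires, +2 burnt)
  fire out at step 7

2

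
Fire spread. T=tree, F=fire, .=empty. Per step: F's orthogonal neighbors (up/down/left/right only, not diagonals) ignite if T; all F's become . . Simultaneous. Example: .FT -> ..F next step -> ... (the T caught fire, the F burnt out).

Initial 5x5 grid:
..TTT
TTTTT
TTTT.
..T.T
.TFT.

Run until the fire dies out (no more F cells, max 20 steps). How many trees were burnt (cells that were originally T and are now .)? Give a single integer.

Answer: 15

Derivation:
Step 1: +3 fires, +1 burnt (F count now 3)
Step 2: +1 fires, +3 burnt (F count now 1)
Step 3: +3 fires, +1 burnt (F count now 3)
Step 4: +4 fires, +3 burnt (F count now 4)
Step 5: +3 fires, +4 burnt (F count now 3)
Step 6: +1 fires, +3 burnt (F count now 1)
Step 7: +0 fires, +1 burnt (F count now 0)
Fire out after step 7
Initially T: 16, now '.': 24
Total burnt (originally-T cells now '.'): 15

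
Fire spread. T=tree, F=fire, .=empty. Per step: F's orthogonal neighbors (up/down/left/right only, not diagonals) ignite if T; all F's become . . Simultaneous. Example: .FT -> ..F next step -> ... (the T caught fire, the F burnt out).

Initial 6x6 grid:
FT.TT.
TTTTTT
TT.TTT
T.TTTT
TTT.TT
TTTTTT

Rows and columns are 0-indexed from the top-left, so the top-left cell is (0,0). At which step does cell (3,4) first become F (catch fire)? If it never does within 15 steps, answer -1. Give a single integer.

Step 1: cell (3,4)='T' (+2 fires, +1 burnt)
Step 2: cell (3,4)='T' (+2 fires, +2 burnt)
Step 3: cell (3,4)='T' (+3 fires, +2 burnt)
Step 4: cell (3,4)='T' (+2 fires, +3 burnt)
Step 5: cell (3,4)='T' (+5 fires, +2 burnt)
Step 6: cell (3,4)='T' (+6 fires, +5 burnt)
Step 7: cell (3,4)='F' (+4 fires, +6 burnt)
  -> target ignites at step 7
Step 8: cell (3,4)='.' (+3 fires, +4 burnt)
Step 9: cell (3,4)='.' (+2 fires, +3 burnt)
Step 10: cell (3,4)='.' (+1 fires, +2 burnt)
Step 11: cell (3,4)='.' (+0 fires, +1 burnt)
  fire out at step 11

7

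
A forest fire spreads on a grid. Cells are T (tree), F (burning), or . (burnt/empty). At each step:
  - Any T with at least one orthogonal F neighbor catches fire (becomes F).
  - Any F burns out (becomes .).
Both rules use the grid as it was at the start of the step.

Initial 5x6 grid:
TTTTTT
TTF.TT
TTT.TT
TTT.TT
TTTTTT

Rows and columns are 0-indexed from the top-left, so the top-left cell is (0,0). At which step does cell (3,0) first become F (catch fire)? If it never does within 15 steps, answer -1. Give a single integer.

Step 1: cell (3,0)='T' (+3 fires, +1 burnt)
Step 2: cell (3,0)='T' (+5 fires, +3 burnt)
Step 3: cell (3,0)='T' (+5 fires, +5 burnt)
Step 4: cell (3,0)='F' (+5 fires, +5 burnt)
  -> target ignites at step 4
Step 5: cell (3,0)='.' (+4 fires, +5 burnt)
Step 6: cell (3,0)='.' (+3 fires, +4 burnt)
Step 7: cell (3,0)='.' (+1 fires, +3 burnt)
Step 8: cell (3,0)='.' (+0 fires, +1 burnt)
  fire out at step 8

4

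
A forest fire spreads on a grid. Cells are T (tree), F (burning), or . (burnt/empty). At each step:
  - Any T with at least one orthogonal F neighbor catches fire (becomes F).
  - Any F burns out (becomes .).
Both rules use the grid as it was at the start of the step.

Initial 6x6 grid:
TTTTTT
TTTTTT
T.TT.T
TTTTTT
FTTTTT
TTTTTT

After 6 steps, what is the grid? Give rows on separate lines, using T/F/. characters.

Step 1: 3 trees catch fire, 1 burn out
  TTTTTT
  TTTTTT
  T.TT.T
  FTTTTT
  .FTTTT
  FTTTTT
Step 2: 4 trees catch fire, 3 burn out
  TTTTTT
  TTTTTT
  F.TT.T
  .FTTTT
  ..FTTT
  .FTTTT
Step 3: 4 trees catch fire, 4 burn out
  TTTTTT
  FTTTTT
  ..TT.T
  ..FTTT
  ...FTT
  ..FTTT
Step 4: 6 trees catch fire, 4 burn out
  FTTTTT
  .FTTTT
  ..FT.T
  ...FTT
  ....FT
  ...FTT
Step 5: 6 trees catch fire, 6 burn out
  .FTTTT
  ..FTTT
  ...F.T
  ....FT
  .....F
  ....FT
Step 6: 4 trees catch fire, 6 burn out
  ..FTTT
  ...FTT
  .....T
  .....F
  ......
  .....F

..FTTT
...FTT
.....T
.....F
......
.....F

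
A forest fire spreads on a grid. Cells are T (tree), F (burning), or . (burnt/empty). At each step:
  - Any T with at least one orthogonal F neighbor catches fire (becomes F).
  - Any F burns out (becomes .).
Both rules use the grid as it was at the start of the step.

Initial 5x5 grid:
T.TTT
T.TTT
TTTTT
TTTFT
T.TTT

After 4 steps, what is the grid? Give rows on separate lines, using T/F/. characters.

Step 1: 4 trees catch fire, 1 burn out
  T.TTT
  T.TTT
  TTTFT
  TTF.F
  T.TFT
Step 2: 6 trees catch fire, 4 burn out
  T.TTT
  T.TFT
  TTF.F
  TF...
  T.F.F
Step 3: 5 trees catch fire, 6 burn out
  T.TFT
  T.F.F
  TF...
  F....
  T....
Step 4: 4 trees catch fire, 5 burn out
  T.F.F
  T....
  F....
  .....
  F....

T.F.F
T....
F....
.....
F....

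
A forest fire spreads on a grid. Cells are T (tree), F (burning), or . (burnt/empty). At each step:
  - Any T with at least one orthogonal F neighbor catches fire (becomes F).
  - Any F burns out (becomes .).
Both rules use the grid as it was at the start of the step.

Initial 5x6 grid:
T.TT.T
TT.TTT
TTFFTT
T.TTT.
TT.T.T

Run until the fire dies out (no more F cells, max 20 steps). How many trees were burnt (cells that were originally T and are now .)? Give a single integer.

Answer: 20

Derivation:
Step 1: +5 fires, +2 burnt (F count now 5)
Step 2: +7 fires, +5 burnt (F count now 7)
Step 3: +4 fires, +7 burnt (F count now 4)
Step 4: +3 fires, +4 burnt (F count now 3)
Step 5: +1 fires, +3 burnt (F count now 1)
Step 6: +0 fires, +1 burnt (F count now 0)
Fire out after step 6
Initially T: 21, now '.': 29
Total burnt (originally-T cells now '.'): 20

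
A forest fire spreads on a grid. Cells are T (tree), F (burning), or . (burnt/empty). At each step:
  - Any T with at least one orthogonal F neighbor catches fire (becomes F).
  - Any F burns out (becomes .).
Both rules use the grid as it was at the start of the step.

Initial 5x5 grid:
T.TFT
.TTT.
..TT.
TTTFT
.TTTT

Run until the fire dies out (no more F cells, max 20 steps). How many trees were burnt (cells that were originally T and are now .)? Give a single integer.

Step 1: +7 fires, +2 burnt (F count now 7)
Step 2: +5 fires, +7 burnt (F count now 5)
Step 3: +3 fires, +5 burnt (F count now 3)
Step 4: +0 fires, +3 burnt (F count now 0)
Fire out after step 4
Initially T: 16, now '.': 24
Total burnt (originally-T cells now '.'): 15

Answer: 15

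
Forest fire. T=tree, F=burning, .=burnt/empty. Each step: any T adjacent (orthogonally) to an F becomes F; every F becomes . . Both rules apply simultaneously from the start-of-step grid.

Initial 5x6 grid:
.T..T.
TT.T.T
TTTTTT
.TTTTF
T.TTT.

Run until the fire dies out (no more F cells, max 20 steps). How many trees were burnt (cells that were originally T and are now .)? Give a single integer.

Step 1: +2 fires, +1 burnt (F count now 2)
Step 2: +4 fires, +2 burnt (F count now 4)
Step 3: +3 fires, +4 burnt (F count now 3)
Step 4: +4 fires, +3 burnt (F count now 4)
Step 5: +1 fires, +4 burnt (F count now 1)
Step 6: +2 fires, +1 burnt (F count now 2)
Step 7: +2 fires, +2 burnt (F count now 2)
Step 8: +0 fires, +2 burnt (F count now 0)
Fire out after step 8
Initially T: 20, now '.': 28
Total burnt (originally-T cells now '.'): 18

Answer: 18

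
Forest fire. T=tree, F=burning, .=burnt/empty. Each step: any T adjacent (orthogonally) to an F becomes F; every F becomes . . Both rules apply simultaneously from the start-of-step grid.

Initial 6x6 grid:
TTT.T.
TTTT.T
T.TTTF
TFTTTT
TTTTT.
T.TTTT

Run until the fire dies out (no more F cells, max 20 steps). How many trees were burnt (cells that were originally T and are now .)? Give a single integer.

Answer: 27

Derivation:
Step 1: +6 fires, +2 burnt (F count now 6)
Step 2: +7 fires, +6 burnt (F count now 7)
Step 3: +7 fires, +7 burnt (F count now 7)
Step 4: +5 fires, +7 burnt (F count now 5)
Step 5: +2 fires, +5 burnt (F count now 2)
Step 6: +0 fires, +2 burnt (F count now 0)
Fire out after step 6
Initially T: 28, now '.': 35
Total burnt (originally-T cells now '.'): 27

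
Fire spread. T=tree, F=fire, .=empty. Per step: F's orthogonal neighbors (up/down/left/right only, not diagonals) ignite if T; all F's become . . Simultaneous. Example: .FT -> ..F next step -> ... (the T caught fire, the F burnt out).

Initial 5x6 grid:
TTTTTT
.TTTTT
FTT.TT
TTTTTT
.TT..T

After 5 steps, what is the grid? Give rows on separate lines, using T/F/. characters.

Step 1: 2 trees catch fire, 1 burn out
  TTTTTT
  .TTTTT
  .FT.TT
  FTTTTT
  .TT..T
Step 2: 3 trees catch fire, 2 burn out
  TTTTTT
  .FTTTT
  ..F.TT
  .FTTTT
  .TT..T
Step 3: 4 trees catch fire, 3 burn out
  TFTTTT
  ..FTTT
  ....TT
  ..FTTT
  .FT..T
Step 4: 5 trees catch fire, 4 burn out
  F.FTTT
  ...FTT
  ....TT
  ...FTT
  ..F..T
Step 5: 3 trees catch fire, 5 burn out
  ...FTT
  ....FT
  ....TT
  ....FT
  .....T

...FTT
....FT
....TT
....FT
.....T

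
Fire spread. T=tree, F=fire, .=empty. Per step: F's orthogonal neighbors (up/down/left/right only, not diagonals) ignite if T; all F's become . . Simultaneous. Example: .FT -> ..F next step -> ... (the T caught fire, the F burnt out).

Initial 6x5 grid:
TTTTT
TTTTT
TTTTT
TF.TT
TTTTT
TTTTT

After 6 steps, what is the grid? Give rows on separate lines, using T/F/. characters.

Step 1: 3 trees catch fire, 1 burn out
  TTTTT
  TTTTT
  TFTTT
  F..TT
  TFTTT
  TTTTT
Step 2: 6 trees catch fire, 3 burn out
  TTTTT
  TFTTT
  F.FTT
  ...TT
  F.FTT
  TFTTT
Step 3: 7 trees catch fire, 6 burn out
  TFTTT
  F.FTT
  ...FT
  ...TT
  ...FT
  F.FTT
Step 4: 7 trees catch fire, 7 burn out
  F.FTT
  ...FT
  ....F
  ...FT
  ....F
  ...FT
Step 5: 4 trees catch fire, 7 burn out
  ...FT
  ....F
  .....
  ....F
  .....
  ....F
Step 6: 1 trees catch fire, 4 burn out
  ....F
  .....
  .....
  .....
  .....
  .....

....F
.....
.....
.....
.....
.....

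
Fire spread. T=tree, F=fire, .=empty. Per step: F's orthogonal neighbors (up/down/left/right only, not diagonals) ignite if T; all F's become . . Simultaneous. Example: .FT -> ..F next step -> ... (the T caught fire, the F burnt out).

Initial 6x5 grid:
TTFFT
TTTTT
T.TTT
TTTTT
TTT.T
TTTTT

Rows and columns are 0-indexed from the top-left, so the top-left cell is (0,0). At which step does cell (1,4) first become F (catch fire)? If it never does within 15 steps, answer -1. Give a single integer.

Step 1: cell (1,4)='T' (+4 fires, +2 burnt)
Step 2: cell (1,4)='F' (+5 fires, +4 burnt)
  -> target ignites at step 2
Step 3: cell (1,4)='.' (+4 fires, +5 burnt)
Step 4: cell (1,4)='.' (+4 fires, +4 burnt)
Step 5: cell (1,4)='.' (+4 fires, +4 burnt)
Step 6: cell (1,4)='.' (+4 fires, +4 burnt)
Step 7: cell (1,4)='.' (+1 fires, +4 burnt)
Step 8: cell (1,4)='.' (+0 fires, +1 burnt)
  fire out at step 8

2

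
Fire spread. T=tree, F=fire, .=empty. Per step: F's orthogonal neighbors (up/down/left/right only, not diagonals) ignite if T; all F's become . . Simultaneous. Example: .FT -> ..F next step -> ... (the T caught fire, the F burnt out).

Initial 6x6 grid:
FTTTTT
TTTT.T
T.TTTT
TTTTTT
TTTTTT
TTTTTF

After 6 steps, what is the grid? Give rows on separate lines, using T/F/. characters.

Step 1: 4 trees catch fire, 2 burn out
  .FTTTT
  FTTT.T
  T.TTTT
  TTTTTT
  TTTTTF
  TTTTF.
Step 2: 6 trees catch fire, 4 burn out
  ..FTTT
  .FTT.T
  F.TTTT
  TTTTTF
  TTTTF.
  TTTF..
Step 3: 7 trees catch fire, 6 burn out
  ...FTT
  ..FT.T
  ..TTTF
  FTTTF.
  TTTF..
  TTF...
Step 4: 10 trees catch fire, 7 burn out
  ....FT
  ...F.F
  ..FTF.
  .FTF..
  FTF...
  TF....
Step 5: 5 trees catch fire, 10 burn out
  .....F
  ......
  ...F..
  ..F...
  .F....
  F.....
Step 6: 0 trees catch fire, 5 burn out
  ......
  ......
  ......
  ......
  ......
  ......

......
......
......
......
......
......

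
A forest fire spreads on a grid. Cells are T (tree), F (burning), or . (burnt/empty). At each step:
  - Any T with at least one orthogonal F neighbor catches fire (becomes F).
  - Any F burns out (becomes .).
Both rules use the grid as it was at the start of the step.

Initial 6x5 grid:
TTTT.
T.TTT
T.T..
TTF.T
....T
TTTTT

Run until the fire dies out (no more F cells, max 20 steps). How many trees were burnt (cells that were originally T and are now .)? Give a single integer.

Answer: 12

Derivation:
Step 1: +2 fires, +1 burnt (F count now 2)
Step 2: +2 fires, +2 burnt (F count now 2)
Step 3: +3 fires, +2 burnt (F count now 3)
Step 4: +4 fires, +3 burnt (F count now 4)
Step 5: +1 fires, +4 burnt (F count now 1)
Step 6: +0 fires, +1 burnt (F count now 0)
Fire out after step 6
Initially T: 19, now '.': 23
Total burnt (originally-T cells now '.'): 12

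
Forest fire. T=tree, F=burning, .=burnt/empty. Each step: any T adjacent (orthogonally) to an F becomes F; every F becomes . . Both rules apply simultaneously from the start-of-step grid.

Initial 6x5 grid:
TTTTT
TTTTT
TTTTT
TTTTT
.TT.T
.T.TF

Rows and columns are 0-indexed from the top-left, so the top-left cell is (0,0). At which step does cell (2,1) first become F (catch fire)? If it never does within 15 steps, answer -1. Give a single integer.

Step 1: cell (2,1)='T' (+2 fires, +1 burnt)
Step 2: cell (2,1)='T' (+1 fires, +2 burnt)
Step 3: cell (2,1)='T' (+2 fires, +1 burnt)
Step 4: cell (2,1)='T' (+3 fires, +2 burnt)
Step 5: cell (2,1)='T' (+5 fires, +3 burnt)
Step 6: cell (2,1)='F' (+5 fires, +5 burnt)
  -> target ignites at step 6
Step 7: cell (2,1)='.' (+4 fires, +5 burnt)
Step 8: cell (2,1)='.' (+2 fires, +4 burnt)
Step 9: cell (2,1)='.' (+1 fires, +2 burnt)
Step 10: cell (2,1)='.' (+0 fires, +1 burnt)
  fire out at step 10

6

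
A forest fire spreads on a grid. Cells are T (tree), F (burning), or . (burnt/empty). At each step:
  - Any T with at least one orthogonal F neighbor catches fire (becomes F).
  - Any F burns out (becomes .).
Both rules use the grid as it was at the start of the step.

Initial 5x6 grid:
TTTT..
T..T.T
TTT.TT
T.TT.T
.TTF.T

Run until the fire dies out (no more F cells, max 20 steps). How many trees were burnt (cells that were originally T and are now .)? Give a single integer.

Step 1: +2 fires, +1 burnt (F count now 2)
Step 2: +2 fires, +2 burnt (F count now 2)
Step 3: +1 fires, +2 burnt (F count now 1)
Step 4: +1 fires, +1 burnt (F count now 1)
Step 5: +1 fires, +1 burnt (F count now 1)
Step 6: +2 fires, +1 burnt (F count now 2)
Step 7: +1 fires, +2 burnt (F count now 1)
Step 8: +1 fires, +1 burnt (F count now 1)
Step 9: +1 fires, +1 burnt (F count now 1)
Step 10: +1 fires, +1 burnt (F count now 1)
Step 11: +1 fires, +1 burnt (F count now 1)
Step 12: +0 fires, +1 burnt (F count now 0)
Fire out after step 12
Initially T: 19, now '.': 25
Total burnt (originally-T cells now '.'): 14

Answer: 14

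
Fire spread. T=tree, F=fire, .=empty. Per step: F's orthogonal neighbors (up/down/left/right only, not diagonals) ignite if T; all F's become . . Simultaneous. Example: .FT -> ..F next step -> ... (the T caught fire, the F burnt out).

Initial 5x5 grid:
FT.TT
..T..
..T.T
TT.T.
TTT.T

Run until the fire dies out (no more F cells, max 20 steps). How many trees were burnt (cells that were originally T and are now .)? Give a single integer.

Answer: 1

Derivation:
Step 1: +1 fires, +1 burnt (F count now 1)
Step 2: +0 fires, +1 burnt (F count now 0)
Fire out after step 2
Initially T: 13, now '.': 13
Total burnt (originally-T cells now '.'): 1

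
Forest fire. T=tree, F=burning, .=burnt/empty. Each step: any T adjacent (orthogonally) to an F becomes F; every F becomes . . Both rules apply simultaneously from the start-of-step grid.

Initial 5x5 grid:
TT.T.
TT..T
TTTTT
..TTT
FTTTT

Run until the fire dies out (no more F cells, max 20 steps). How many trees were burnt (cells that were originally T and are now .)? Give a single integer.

Answer: 17

Derivation:
Step 1: +1 fires, +1 burnt (F count now 1)
Step 2: +1 fires, +1 burnt (F count now 1)
Step 3: +2 fires, +1 burnt (F count now 2)
Step 4: +3 fires, +2 burnt (F count now 3)
Step 5: +3 fires, +3 burnt (F count now 3)
Step 6: +3 fires, +3 burnt (F count now 3)
Step 7: +3 fires, +3 burnt (F count now 3)
Step 8: +1 fires, +3 burnt (F count now 1)
Step 9: +0 fires, +1 burnt (F count now 0)
Fire out after step 9
Initially T: 18, now '.': 24
Total burnt (originally-T cells now '.'): 17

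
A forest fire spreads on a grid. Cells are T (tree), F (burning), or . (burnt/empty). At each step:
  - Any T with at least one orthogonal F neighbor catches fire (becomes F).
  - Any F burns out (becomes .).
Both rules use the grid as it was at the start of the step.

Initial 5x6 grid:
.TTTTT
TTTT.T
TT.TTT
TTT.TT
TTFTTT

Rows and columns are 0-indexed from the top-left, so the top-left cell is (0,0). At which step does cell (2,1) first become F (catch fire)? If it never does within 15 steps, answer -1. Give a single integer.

Step 1: cell (2,1)='T' (+3 fires, +1 burnt)
Step 2: cell (2,1)='T' (+3 fires, +3 burnt)
Step 3: cell (2,1)='F' (+4 fires, +3 burnt)
  -> target ignites at step 3
Step 4: cell (2,1)='.' (+4 fires, +4 burnt)
Step 5: cell (2,1)='.' (+5 fires, +4 burnt)
Step 6: cell (2,1)='.' (+3 fires, +5 burnt)
Step 7: cell (2,1)='.' (+2 fires, +3 burnt)
Step 8: cell (2,1)='.' (+1 fires, +2 burnt)
Step 9: cell (2,1)='.' (+0 fires, +1 burnt)
  fire out at step 9

3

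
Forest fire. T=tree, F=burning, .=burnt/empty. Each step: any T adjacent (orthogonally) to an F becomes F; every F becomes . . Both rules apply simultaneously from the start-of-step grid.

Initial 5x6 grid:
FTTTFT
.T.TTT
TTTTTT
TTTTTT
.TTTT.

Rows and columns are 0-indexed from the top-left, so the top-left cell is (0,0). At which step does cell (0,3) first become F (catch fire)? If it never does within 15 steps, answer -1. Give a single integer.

Step 1: cell (0,3)='F' (+4 fires, +2 burnt)
  -> target ignites at step 1
Step 2: cell (0,3)='.' (+5 fires, +4 burnt)
Step 3: cell (0,3)='.' (+4 fires, +5 burnt)
Step 4: cell (0,3)='.' (+6 fires, +4 burnt)
Step 5: cell (0,3)='.' (+4 fires, +6 burnt)
Step 6: cell (0,3)='.' (+1 fires, +4 burnt)
Step 7: cell (0,3)='.' (+0 fires, +1 burnt)
  fire out at step 7

1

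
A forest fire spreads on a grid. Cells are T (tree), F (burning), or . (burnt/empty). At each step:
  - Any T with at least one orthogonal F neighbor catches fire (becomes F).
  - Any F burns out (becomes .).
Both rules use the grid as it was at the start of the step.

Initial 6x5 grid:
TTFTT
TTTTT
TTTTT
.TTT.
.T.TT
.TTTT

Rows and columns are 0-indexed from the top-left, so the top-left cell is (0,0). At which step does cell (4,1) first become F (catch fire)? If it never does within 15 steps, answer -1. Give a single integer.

Step 1: cell (4,1)='T' (+3 fires, +1 burnt)
Step 2: cell (4,1)='T' (+5 fires, +3 burnt)
Step 3: cell (4,1)='T' (+5 fires, +5 burnt)
Step 4: cell (4,1)='T' (+4 fires, +5 burnt)
Step 5: cell (4,1)='F' (+2 fires, +4 burnt)
  -> target ignites at step 5
Step 6: cell (4,1)='.' (+3 fires, +2 burnt)
Step 7: cell (4,1)='.' (+2 fires, +3 burnt)
Step 8: cell (4,1)='.' (+0 fires, +2 burnt)
  fire out at step 8

5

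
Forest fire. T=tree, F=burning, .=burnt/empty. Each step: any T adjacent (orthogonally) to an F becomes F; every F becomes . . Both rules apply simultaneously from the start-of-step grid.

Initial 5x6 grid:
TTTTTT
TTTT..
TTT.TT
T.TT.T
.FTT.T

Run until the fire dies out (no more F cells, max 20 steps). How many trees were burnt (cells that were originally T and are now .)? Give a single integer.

Step 1: +1 fires, +1 burnt (F count now 1)
Step 2: +2 fires, +1 burnt (F count now 2)
Step 3: +2 fires, +2 burnt (F count now 2)
Step 4: +2 fires, +2 burnt (F count now 2)
Step 5: +4 fires, +2 burnt (F count now 4)
Step 6: +4 fires, +4 burnt (F count now 4)
Step 7: +2 fires, +4 burnt (F count now 2)
Step 8: +1 fires, +2 burnt (F count now 1)
Step 9: +0 fires, +1 burnt (F count now 0)
Fire out after step 9
Initially T: 22, now '.': 26
Total burnt (originally-T cells now '.'): 18

Answer: 18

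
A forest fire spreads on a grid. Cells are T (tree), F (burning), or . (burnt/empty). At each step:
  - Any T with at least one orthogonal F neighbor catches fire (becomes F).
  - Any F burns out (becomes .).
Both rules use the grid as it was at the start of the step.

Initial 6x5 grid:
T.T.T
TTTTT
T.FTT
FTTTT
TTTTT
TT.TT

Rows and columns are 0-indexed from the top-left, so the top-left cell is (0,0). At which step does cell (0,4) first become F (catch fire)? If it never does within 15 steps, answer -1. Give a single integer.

Step 1: cell (0,4)='T' (+6 fires, +2 burnt)
Step 2: cell (0,4)='T' (+9 fires, +6 burnt)
Step 3: cell (0,4)='T' (+5 fires, +9 burnt)
Step 4: cell (0,4)='F' (+3 fires, +5 burnt)
  -> target ignites at step 4
Step 5: cell (0,4)='.' (+1 fires, +3 burnt)
Step 6: cell (0,4)='.' (+0 fires, +1 burnt)
  fire out at step 6

4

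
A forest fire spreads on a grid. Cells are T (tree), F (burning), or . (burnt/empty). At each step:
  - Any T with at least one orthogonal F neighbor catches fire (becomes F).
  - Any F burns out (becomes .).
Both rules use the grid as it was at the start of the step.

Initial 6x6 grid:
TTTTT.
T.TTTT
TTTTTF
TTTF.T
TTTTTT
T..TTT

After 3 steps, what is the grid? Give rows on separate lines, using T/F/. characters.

Step 1: 6 trees catch fire, 2 burn out
  TTTTT.
  T.TTTF
  TTTFF.
  TTF..F
  TTTFTT
  T..TTT
Step 2: 8 trees catch fire, 6 burn out
  TTTTT.
  T.TFF.
  TTF...
  TF....
  TTF.FF
  T..FTT
Step 3: 8 trees catch fire, 8 burn out
  TTTFF.
  T.F...
  TF....
  F.....
  TF....
  T...FF

TTTFF.
T.F...
TF....
F.....
TF....
T...FF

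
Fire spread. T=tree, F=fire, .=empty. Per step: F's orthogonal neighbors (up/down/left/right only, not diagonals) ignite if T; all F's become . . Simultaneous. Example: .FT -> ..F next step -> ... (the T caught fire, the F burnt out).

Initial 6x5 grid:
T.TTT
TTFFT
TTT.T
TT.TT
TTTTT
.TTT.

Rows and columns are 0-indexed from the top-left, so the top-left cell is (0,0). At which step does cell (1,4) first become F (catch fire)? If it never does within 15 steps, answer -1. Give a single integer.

Step 1: cell (1,4)='F' (+5 fires, +2 burnt)
  -> target ignites at step 1
Step 2: cell (1,4)='.' (+4 fires, +5 burnt)
Step 3: cell (1,4)='.' (+4 fires, +4 burnt)
Step 4: cell (1,4)='.' (+4 fires, +4 burnt)
Step 5: cell (1,4)='.' (+4 fires, +4 burnt)
Step 6: cell (1,4)='.' (+2 fires, +4 burnt)
Step 7: cell (1,4)='.' (+0 fires, +2 burnt)
  fire out at step 7

1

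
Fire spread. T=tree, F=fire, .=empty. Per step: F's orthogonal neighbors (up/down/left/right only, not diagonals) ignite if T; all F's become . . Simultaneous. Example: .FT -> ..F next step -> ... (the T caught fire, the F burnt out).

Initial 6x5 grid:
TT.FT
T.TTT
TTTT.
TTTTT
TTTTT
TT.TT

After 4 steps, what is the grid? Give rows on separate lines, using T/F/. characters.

Step 1: 2 trees catch fire, 1 burn out
  TT..F
  T.TFT
  TTTT.
  TTTTT
  TTTTT
  TT.TT
Step 2: 3 trees catch fire, 2 burn out
  TT...
  T.F.F
  TTTF.
  TTTTT
  TTTTT
  TT.TT
Step 3: 2 trees catch fire, 3 burn out
  TT...
  T....
  TTF..
  TTTFT
  TTTTT
  TT.TT
Step 4: 4 trees catch fire, 2 burn out
  TT...
  T....
  TF...
  TTF.F
  TTTFT
  TT.TT

TT...
T....
TF...
TTF.F
TTTFT
TT.TT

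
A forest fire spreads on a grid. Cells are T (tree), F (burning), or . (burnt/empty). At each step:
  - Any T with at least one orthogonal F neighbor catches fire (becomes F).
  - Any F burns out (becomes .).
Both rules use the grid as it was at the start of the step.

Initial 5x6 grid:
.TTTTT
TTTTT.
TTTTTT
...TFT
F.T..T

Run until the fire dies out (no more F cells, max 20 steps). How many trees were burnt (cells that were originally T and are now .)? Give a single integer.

Step 1: +3 fires, +2 burnt (F count now 3)
Step 2: +4 fires, +3 burnt (F count now 4)
Step 3: +3 fires, +4 burnt (F count now 3)
Step 4: +4 fires, +3 burnt (F count now 4)
Step 5: +3 fires, +4 burnt (F count now 3)
Step 6: +2 fires, +3 burnt (F count now 2)
Step 7: +0 fires, +2 burnt (F count now 0)
Fire out after step 7
Initially T: 20, now '.': 29
Total burnt (originally-T cells now '.'): 19

Answer: 19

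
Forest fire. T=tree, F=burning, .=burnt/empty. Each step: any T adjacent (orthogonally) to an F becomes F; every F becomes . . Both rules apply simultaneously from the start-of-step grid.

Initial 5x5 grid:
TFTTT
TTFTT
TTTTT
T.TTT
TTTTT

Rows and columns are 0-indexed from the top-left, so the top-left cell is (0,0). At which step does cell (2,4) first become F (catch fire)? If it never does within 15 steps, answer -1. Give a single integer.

Step 1: cell (2,4)='T' (+5 fires, +2 burnt)
Step 2: cell (2,4)='T' (+6 fires, +5 burnt)
Step 3: cell (2,4)='F' (+5 fires, +6 burnt)
  -> target ignites at step 3
Step 4: cell (2,4)='.' (+4 fires, +5 burnt)
Step 5: cell (2,4)='.' (+2 fires, +4 burnt)
Step 6: cell (2,4)='.' (+0 fires, +2 burnt)
  fire out at step 6

3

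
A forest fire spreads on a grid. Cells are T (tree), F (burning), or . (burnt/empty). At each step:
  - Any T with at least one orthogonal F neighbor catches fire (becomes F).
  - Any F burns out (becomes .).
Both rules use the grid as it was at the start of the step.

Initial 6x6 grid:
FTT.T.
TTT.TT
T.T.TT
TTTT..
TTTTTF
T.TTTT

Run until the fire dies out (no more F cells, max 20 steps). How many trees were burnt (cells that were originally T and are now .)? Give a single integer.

Answer: 21

Derivation:
Step 1: +4 fires, +2 burnt (F count now 4)
Step 2: +5 fires, +4 burnt (F count now 5)
Step 3: +5 fires, +5 burnt (F count now 5)
Step 4: +6 fires, +5 burnt (F count now 6)
Step 5: +1 fires, +6 burnt (F count now 1)
Step 6: +0 fires, +1 burnt (F count now 0)
Fire out after step 6
Initially T: 26, now '.': 31
Total burnt (originally-T cells now '.'): 21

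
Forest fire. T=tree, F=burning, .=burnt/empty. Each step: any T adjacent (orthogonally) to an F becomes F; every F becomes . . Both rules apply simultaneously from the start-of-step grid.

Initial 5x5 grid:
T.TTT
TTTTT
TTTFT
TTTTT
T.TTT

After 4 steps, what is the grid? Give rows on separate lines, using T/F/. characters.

Step 1: 4 trees catch fire, 1 burn out
  T.TTT
  TTTFT
  TTF.F
  TTTFT
  T.TTT
Step 2: 7 trees catch fire, 4 burn out
  T.TFT
  TTF.F
  TF...
  TTF.F
  T.TFT
Step 3: 7 trees catch fire, 7 burn out
  T.F.F
  TF...
  F....
  TF...
  T.F.F
Step 4: 2 trees catch fire, 7 burn out
  T....
  F....
  .....
  F....
  T....

T....
F....
.....
F....
T....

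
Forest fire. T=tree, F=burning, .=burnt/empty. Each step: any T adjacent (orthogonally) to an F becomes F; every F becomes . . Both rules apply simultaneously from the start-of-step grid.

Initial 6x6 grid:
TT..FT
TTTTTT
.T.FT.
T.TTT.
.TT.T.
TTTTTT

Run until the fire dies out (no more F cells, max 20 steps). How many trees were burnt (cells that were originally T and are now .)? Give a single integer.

Answer: 23

Derivation:
Step 1: +5 fires, +2 burnt (F count now 5)
Step 2: +4 fires, +5 burnt (F count now 4)
Step 3: +3 fires, +4 burnt (F count now 3)
Step 4: +6 fires, +3 burnt (F count now 6)
Step 5: +4 fires, +6 burnt (F count now 4)
Step 6: +1 fires, +4 burnt (F count now 1)
Step 7: +0 fires, +1 burnt (F count now 0)
Fire out after step 7
Initially T: 24, now '.': 35
Total burnt (originally-T cells now '.'): 23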